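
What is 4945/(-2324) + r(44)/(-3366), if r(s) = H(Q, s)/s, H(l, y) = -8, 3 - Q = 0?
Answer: -91544461/43024212 ≈ -2.1277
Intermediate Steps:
Q = 3 (Q = 3 - 1*0 = 3 + 0 = 3)
r(s) = -8/s
4945/(-2324) + r(44)/(-3366) = 4945/(-2324) - 8/44/(-3366) = 4945*(-1/2324) - 8*1/44*(-1/3366) = -4945/2324 - 2/11*(-1/3366) = -4945/2324 + 1/18513 = -91544461/43024212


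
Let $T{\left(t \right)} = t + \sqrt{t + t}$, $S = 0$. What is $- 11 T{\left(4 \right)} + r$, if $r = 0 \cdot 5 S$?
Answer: $-44 - 22 \sqrt{2} \approx -75.113$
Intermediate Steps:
$T{\left(t \right)} = t + \sqrt{2} \sqrt{t}$ ($T{\left(t \right)} = t + \sqrt{2 t} = t + \sqrt{2} \sqrt{t}$)
$r = 0$ ($r = 0 \cdot 5 \cdot 0 = 0 \cdot 0 = 0$)
$- 11 T{\left(4 \right)} + r = - 11 \left(4 + \sqrt{2} \sqrt{4}\right) + 0 = - 11 \left(4 + \sqrt{2} \cdot 2\right) + 0 = - 11 \left(4 + 2 \sqrt{2}\right) + 0 = \left(-44 - 22 \sqrt{2}\right) + 0 = -44 - 22 \sqrt{2}$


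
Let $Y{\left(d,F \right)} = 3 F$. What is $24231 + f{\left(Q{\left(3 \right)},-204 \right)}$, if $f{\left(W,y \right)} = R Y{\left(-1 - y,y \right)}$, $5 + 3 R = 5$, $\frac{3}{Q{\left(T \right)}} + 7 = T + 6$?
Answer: $24231$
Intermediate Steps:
$Q{\left(T \right)} = \frac{3}{-1 + T}$ ($Q{\left(T \right)} = \frac{3}{-7 + \left(T + 6\right)} = \frac{3}{-7 + \left(6 + T\right)} = \frac{3}{-1 + T}$)
$R = 0$ ($R = - \frac{5}{3} + \frac{1}{3} \cdot 5 = - \frac{5}{3} + \frac{5}{3} = 0$)
$f{\left(W,y \right)} = 0$ ($f{\left(W,y \right)} = 0 \cdot 3 y = 0$)
$24231 + f{\left(Q{\left(3 \right)},-204 \right)} = 24231 + 0 = 24231$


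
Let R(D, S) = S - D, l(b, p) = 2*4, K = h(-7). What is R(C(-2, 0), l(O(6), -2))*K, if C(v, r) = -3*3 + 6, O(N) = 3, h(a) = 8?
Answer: 88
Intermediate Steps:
K = 8
C(v, r) = -3 (C(v, r) = -9 + 6 = -3)
l(b, p) = 8
R(C(-2, 0), l(O(6), -2))*K = (8 - 1*(-3))*8 = (8 + 3)*8 = 11*8 = 88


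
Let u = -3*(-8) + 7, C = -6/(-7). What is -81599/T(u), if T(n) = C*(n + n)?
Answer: -571193/372 ≈ -1535.5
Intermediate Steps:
C = 6/7 (C = -6*(-⅐) = 6/7 ≈ 0.85714)
u = 31 (u = 24 + 7 = 31)
T(n) = 12*n/7 (T(n) = 6*(n + n)/7 = 6*(2*n)/7 = 12*n/7)
-81599/T(u) = -81599/((12/7)*31) = -81599/372/7 = -81599*7/372 = -571193/372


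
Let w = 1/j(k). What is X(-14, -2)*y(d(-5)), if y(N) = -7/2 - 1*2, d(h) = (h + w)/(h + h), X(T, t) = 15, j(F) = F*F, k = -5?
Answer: -165/2 ≈ -82.500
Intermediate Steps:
j(F) = F²
w = 1/25 (w = 1/((-5)²) = 1/25 ≈ 0.040000)
d(h) = (1/25 + h)/(2*h) (d(h) = (h + 1/25)/(h + h) = (1/25 + h)/((2*h)) = (1/25 + h)*(1/(2*h)) = (1/25 + h)/(2*h))
y(N) = -11/2 (y(N) = -7*½ - 2 = -7/2 - 2 = -11/2)
X(-14, -2)*y(d(-5)) = 15*(-11/2) = -165/2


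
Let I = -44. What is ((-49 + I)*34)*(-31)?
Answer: 98022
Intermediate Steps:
((-49 + I)*34)*(-31) = ((-49 - 44)*34)*(-31) = -93*34*(-31) = -3162*(-31) = 98022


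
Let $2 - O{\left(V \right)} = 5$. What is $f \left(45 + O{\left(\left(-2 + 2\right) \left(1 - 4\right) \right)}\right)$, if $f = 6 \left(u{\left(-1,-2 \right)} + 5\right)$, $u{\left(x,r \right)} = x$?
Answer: $1008$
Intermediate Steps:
$O{\left(V \right)} = -3$ ($O{\left(V \right)} = 2 - 5 = -3$)
$f = 24$ ($f = 6 \left(-1 + 5\right) = 6 \cdot 4 = 24$)
$f \left(45 + O{\left(\left(-2 + 2\right) \left(1 - 4\right) \right)}\right) = 24 \left(45 - 3\right) = 24 \cdot 42 = 1008$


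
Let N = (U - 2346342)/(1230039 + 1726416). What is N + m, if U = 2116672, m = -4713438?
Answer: -2787013514392/591291 ≈ -4.7134e+6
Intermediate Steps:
N = -45934/591291 (N = (2116672 - 2346342)/(1230039 + 1726416) = -229670/2956455 = -229670*1/2956455 = -45934/591291 ≈ -0.077684)
N + m = -45934/591291 - 4713438 = -2787013514392/591291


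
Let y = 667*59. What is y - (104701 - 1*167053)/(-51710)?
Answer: 1017440639/25855 ≈ 39352.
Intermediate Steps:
y = 39353
y - (104701 - 1*167053)/(-51710) = 39353 - (104701 - 1*167053)/(-51710) = 39353 - (104701 - 167053)*(-1)/51710 = 39353 - (-62352)*(-1)/51710 = 39353 - 1*31176/25855 = 39353 - 31176/25855 = 1017440639/25855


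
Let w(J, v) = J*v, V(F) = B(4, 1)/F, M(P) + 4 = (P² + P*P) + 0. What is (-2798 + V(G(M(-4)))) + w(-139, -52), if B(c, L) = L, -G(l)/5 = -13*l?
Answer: 8062601/1820 ≈ 4430.0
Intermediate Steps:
M(P) = -4 + 2*P² (M(P) = -4 + ((P² + P*P) + 0) = -4 + ((P² + P²) + 0) = -4 + (2*P² + 0) = -4 + 2*P²)
G(l) = 65*l (G(l) = -(-65)*l = 65*l)
V(F) = 1/F
(-2798 + V(G(M(-4)))) + w(-139, -52) = (-2798 + 1/(65*(-4 + 2*(-4)²))) - 139*(-52) = (-2798 + 1/(65*(-4 + 2*16))) + 7228 = (-2798 + 1/(65*(-4 + 32))) + 7228 = (-2798 + 1/(65*28)) + 7228 = (-2798 + 1/1820) + 7228 = -5092359/1820 + 7228 = 8062601/1820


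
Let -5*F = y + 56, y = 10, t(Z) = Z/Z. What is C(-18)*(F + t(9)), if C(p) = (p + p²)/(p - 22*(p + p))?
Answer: -1037/215 ≈ -4.8233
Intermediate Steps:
t(Z) = 1
C(p) = -(p + p²)/(43*p) (C(p) = (p + p²)/(p - 44*p) = (p + p²)/((-43*p)) = (p + p²)*(-1/(43*p)) = -(p + p²)/(43*p))
F = -66/5 (F = -(10 + 56)/5 = -⅕*66 = -66/5 ≈ -13.200)
C(-18)*(F + t(9)) = (-1/43 - 1/43*(-18))*(-66/5 + 1) = (-1/43 + 18/43)*(-61/5) = (17/43)*(-61/5) = -1037/215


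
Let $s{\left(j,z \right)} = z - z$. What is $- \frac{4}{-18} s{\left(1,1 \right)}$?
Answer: $0$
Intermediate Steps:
$s{\left(j,z \right)} = 0$
$- \frac{4}{-18} s{\left(1,1 \right)} = - \frac{4}{-18} \cdot 0 = \left(-4\right) \left(- \frac{1}{18}\right) 0 = \frac{2}{9} \cdot 0 = 0$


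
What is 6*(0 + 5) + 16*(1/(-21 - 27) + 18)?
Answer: 953/3 ≈ 317.67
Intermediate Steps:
6*(0 + 5) + 16*(1/(-21 - 27) + 18) = 6*5 + 16*(1/(-48) + 18) = 30 + 16*(-1/48 + 18) = 30 + 16*(863/48) = 30 + 863/3 = 953/3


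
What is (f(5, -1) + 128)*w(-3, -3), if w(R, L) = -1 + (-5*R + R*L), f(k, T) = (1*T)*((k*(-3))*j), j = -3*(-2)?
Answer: 5014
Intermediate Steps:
j = 6
f(k, T) = -18*T*k (f(k, T) = (1*T)*((k*(-3))*6) = T*(-3*k*6) = T*(-18*k) = -18*T*k)
w(R, L) = -1 - 5*R + L*R (w(R, L) = -1 + (-5*R + L*R) = -1 - 5*R + L*R)
(f(5, -1) + 128)*w(-3, -3) = (-18*(-1)*5 + 128)*(-1 - 5*(-3) - 3*(-3)) = (90 + 128)*(-1 + 15 + 9) = 218*23 = 5014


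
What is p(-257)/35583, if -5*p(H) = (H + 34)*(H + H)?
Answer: -114622/177915 ≈ -0.64425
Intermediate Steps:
p(H) = -2*H*(34 + H)/5 (p(H) = -(H + 34)*(H + H)/5 = -(34 + H)*2*H/5 = -2*H*(34 + H)/5)
p(-257)/35583 = -⅖*(-257)*(34 - 257)/35583 = -⅖*(-257)*(-223)*(1/35583) = -114622/5*1/35583 = -114622/177915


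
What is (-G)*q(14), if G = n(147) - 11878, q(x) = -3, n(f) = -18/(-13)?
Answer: -463188/13 ≈ -35630.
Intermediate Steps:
n(f) = 18/13 (n(f) = -18*(-1/13) = 18/13)
G = -154396/13 (G = 18/13 - 11878 = -154396/13 ≈ -11877.)
(-G)*q(14) = -1*(-154396/13)*(-3) = (154396/13)*(-3) = -463188/13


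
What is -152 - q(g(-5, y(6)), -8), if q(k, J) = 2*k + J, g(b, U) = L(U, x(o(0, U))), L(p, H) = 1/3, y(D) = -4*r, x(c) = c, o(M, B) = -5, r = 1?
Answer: -434/3 ≈ -144.67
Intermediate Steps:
y(D) = -4 (y(D) = -4*1 = -4)
L(p, H) = ⅓
g(b, U) = ⅓
q(k, J) = J + 2*k
-152 - q(g(-5, y(6)), -8) = -152 - (-8 + 2*(⅓)) = -152 - (-8 + ⅔) = -152 - 1*(-22/3) = -152 + 22/3 = -434/3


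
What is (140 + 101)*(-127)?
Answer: -30607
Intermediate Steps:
(140 + 101)*(-127) = 241*(-127) = -30607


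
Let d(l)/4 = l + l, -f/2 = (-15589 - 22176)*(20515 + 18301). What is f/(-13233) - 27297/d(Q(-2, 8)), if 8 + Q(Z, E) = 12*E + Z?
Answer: -2017420687441/9104304 ≈ -2.2159e+5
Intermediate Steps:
f = 2931772480 (f = -2*(-15589 - 22176)*(20515 + 18301) = -(-75530)*38816 = -2*(-1465886240) = 2931772480)
Q(Z, E) = -8 + Z + 12*E (Q(Z, E) = -8 + (12*E + Z) = -8 + (Z + 12*E) = -8 + Z + 12*E)
d(l) = 8*l (d(l) = 4*(l + l) = 4*(2*l) = 8*l)
f/(-13233) - 27297/d(Q(-2, 8)) = 2931772480/(-13233) - 27297*1/(8*(-8 - 2 + 12*8)) = 2931772480*(-1/13233) - 27297*1/(8*(-8 - 2 + 96)) = -2931772480/13233 - 27297/(8*86) = -2931772480/13233 - 27297/688 = -2017420687441/9104304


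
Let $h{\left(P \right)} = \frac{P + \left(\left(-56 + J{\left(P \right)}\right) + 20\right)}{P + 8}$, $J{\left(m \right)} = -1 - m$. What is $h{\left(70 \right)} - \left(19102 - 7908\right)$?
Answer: $- \frac{873169}{78} \approx -11194.0$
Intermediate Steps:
$h{\left(P \right)} = - \frac{37}{8 + P}$ ($h{\left(P \right)} = \frac{P + \left(\left(-56 - \left(1 + P\right)\right) + 20\right)}{P + 8} = \frac{P + \left(\left(-57 - P\right) + 20\right)}{8 + P} = \frac{P - \left(37 + P\right)}{8 + P} = - \frac{37}{8 + P}$)
$h{\left(70 \right)} - \left(19102 - 7908\right) = - \frac{37}{8 + 70} - \left(19102 - 7908\right) = - \frac{37}{78} - 11194 = - \frac{873169}{78}$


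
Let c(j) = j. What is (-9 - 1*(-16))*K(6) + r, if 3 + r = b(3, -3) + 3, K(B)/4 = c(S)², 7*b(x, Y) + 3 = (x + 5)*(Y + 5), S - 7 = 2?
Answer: 15889/7 ≈ 2269.9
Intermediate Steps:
S = 9 (S = 7 + 2 = 9)
b(x, Y) = -3/7 + (5 + Y)*(5 + x)/7 (b(x, Y) = -3/7 + ((x + 5)*(Y + 5))/7 = -3/7 + ((5 + x)*(5 + Y))/7 = -3/7 + ((5 + Y)*(5 + x))/7 = -3/7 + (5 + Y)*(5 + x)/7)
K(B) = 324 (K(B) = 4*9² = 4*81 = 324)
r = 13/7 (r = -3 + ((22/7 + (5/7)*(-3) + (5/7)*3 + (⅐)*(-3)*3) + 3) = -3 + ((22/7 - 15/7 + 15/7 - 9/7) + 3) = -3 + (13/7 + 3) = -3 + 34/7 = 13/7 ≈ 1.8571)
(-9 - 1*(-16))*K(6) + r = (-9 - 1*(-16))*324 + 13/7 = (-9 + 16)*324 + 13/7 = 7*324 + 13/7 = 2268 + 13/7 = 15889/7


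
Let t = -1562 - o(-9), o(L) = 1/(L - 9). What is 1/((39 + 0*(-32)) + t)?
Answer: -18/27413 ≈ -0.00065662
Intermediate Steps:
o(L) = 1/(-9 + L)
t = -28115/18 (t = -1562 - 1/(-9 - 9) = -1562 - 1/(-18) = -1562 - 1*(-1/18) = -1562 + 1/18 = -28115/18 ≈ -1561.9)
1/((39 + 0*(-32)) + t) = 1/((39 + 0*(-32)) - 28115/18) = 1/((39 + 0) - 28115/18) = 1/(39 - 28115/18) = 1/(-27413/18) = -18/27413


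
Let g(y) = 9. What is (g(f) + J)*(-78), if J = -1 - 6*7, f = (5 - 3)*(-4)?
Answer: 2652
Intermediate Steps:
f = -8 (f = 2*(-4) = -8)
J = -43 (J = -1 - 42 = -43)
(g(f) + J)*(-78) = (9 - 43)*(-78) = -34*(-78) = 2652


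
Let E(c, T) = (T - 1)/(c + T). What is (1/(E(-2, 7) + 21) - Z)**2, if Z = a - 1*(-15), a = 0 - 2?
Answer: 2067844/12321 ≈ 167.83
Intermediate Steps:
a = -2
E(c, T) = (-1 + T)/(T + c)
Z = 13 (Z = -2 - 1*(-15) = -2 + 15 = 13)
(1/(E(-2, 7) + 21) - Z)**2 = (1/((-1 + 7)/(7 - 2) + 21) - 1*13)**2 = (1/(6/5 + 21) - 13)**2 = (1/(111/5) - 13)**2 = (5/111 - 13)**2 = (-1438/111)**2 = 2067844/12321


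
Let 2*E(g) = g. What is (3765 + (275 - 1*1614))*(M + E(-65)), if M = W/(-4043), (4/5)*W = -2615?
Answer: -621680695/8086 ≈ -76884.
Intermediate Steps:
W = -13075/4 (W = (5/4)*(-2615) = -13075/4 ≈ -3268.8)
M = 13075/16172 (M = -13075/4/(-4043) = -13075/4*(-1/4043) = 13075/16172 ≈ 0.80850)
E(g) = g/2
(3765 + (275 - 1*1614))*(M + E(-65)) = (3765 + (275 - 1*1614))*(13075/16172 + (½)*(-65)) = (3765 + (275 - 1614))*(13075/16172 - 65/2) = (3765 - 1339)*(-512515/16172) = 2426*(-512515/16172) = -621680695/8086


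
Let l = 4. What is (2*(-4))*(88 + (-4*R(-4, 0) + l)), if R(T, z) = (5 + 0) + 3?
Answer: -480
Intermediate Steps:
R(T, z) = 8 (R(T, z) = 5 + 3 = 8)
(2*(-4))*(88 + (-4*R(-4, 0) + l)) = (2*(-4))*(88 + (-4*8 + 4)) = -8*(88 + (-32 + 4)) = -8*(88 - 28) = -8*60 = -480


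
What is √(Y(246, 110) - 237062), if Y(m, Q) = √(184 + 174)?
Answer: √(-237062 + √358) ≈ 486.87*I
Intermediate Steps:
Y(m, Q) = √358
√(Y(246, 110) - 237062) = √(√358 - 237062) = √(-237062 + √358)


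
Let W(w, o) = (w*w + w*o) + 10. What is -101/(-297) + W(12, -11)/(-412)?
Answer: 17539/61182 ≈ 0.28667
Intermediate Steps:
W(w, o) = 10 + w² + o*w (W(w, o) = (w² + o*w) + 10 = 10 + w² + o*w)
-101/(-297) + W(12, -11)/(-412) = -101/(-297) + (10 + 12² - 11*12)/(-412) = -101*(-1/297) + (10 + 144 - 132)*(-1/412) = 101/297 + 22*(-1/412) = 101/297 - 11/206 = 17539/61182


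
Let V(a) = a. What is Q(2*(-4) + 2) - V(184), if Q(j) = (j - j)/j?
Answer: -184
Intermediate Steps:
Q(j) = 0 (Q(j) = 0/j = 0)
Q(2*(-4) + 2) - V(184) = 0 - 1*184 = 0 - 184 = -184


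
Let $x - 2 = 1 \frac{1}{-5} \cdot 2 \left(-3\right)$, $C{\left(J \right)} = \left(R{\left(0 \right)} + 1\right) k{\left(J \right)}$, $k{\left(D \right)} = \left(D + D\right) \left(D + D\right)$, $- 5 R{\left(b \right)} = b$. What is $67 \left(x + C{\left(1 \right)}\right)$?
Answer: $\frac{2412}{5} \approx 482.4$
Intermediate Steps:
$R{\left(b \right)} = - \frac{b}{5}$
$k{\left(D \right)} = 4 D^{2}$ ($k{\left(D \right)} = 2 D 2 D = 4 D^{2}$)
$C{\left(J \right)} = 4 J^{2}$ ($C{\left(J \right)} = \left(\left(- \frac{1}{5}\right) 0 + 1\right) 4 J^{2} = \left(0 + 1\right) 4 J^{2} = 1 \cdot 4 J^{2} = 4 J^{2}$)
$x = \frac{16}{5}$ ($x = 2 + 1 \frac{1}{-5} \cdot 2 \left(-3\right) = 2 + 1 \left(- \frac{1}{5}\right) 2 \left(-3\right) = 2 + \left(- \frac{1}{5}\right) 2 \left(-3\right) = 2 - - \frac{6}{5} = 2 + \frac{6}{5} = \frac{16}{5} \approx 3.2$)
$67 \left(x + C{\left(1 \right)}\right) = 67 \left(\frac{16}{5} + 4 \cdot 1^{2}\right) = 67 \left(\frac{16}{5} + 4 \cdot 1\right) = 67 \left(\frac{16}{5} + 4\right) = 67 \cdot \frac{36}{5} = \frac{2412}{5}$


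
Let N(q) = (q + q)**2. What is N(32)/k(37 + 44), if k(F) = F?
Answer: 4096/81 ≈ 50.568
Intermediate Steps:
N(q) = 4*q**2 (N(q) = (2*q)**2 = 4*q**2)
N(32)/k(37 + 44) = (4*32**2)/(37 + 44) = (4*1024)/81 = 4096*(1/81) = 4096/81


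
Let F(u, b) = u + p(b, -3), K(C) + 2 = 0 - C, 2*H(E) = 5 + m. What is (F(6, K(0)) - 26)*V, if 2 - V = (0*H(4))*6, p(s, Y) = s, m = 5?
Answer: -44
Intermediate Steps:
H(E) = 5 (H(E) = (5 + 5)/2 = (½)*10 = 5)
V = 2 (V = 2 - 0*5*6 = 2 - 0*6 = 2 - 1*0 = 2 + 0 = 2)
K(C) = -2 - C (K(C) = -2 + (0 - C) = -2 - C)
F(u, b) = b + u (F(u, b) = u + b = b + u)
(F(6, K(0)) - 26)*V = (((-2 - 1*0) + 6) - 26)*2 = (((-2 + 0) + 6) - 26)*2 = ((-2 + 6) - 26)*2 = (4 - 26)*2 = -22*2 = -44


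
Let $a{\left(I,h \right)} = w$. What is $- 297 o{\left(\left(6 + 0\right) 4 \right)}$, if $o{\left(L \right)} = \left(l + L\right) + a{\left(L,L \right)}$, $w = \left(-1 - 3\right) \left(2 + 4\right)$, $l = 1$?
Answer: $-297$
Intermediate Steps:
$w = -24$ ($w = \left(-4\right) 6 = -24$)
$a{\left(I,h \right)} = -24$
$o{\left(L \right)} = -23 + L$ ($o{\left(L \right)} = \left(1 + L\right) - 24 = -23 + L$)
$- 297 o{\left(\left(6 + 0\right) 4 \right)} = - 297 \left(-23 + \left(6 + 0\right) 4\right) = - 297 \left(-23 + 6 \cdot 4\right) = - 297 \left(-23 + 24\right) = \left(-297\right) 1 = -297$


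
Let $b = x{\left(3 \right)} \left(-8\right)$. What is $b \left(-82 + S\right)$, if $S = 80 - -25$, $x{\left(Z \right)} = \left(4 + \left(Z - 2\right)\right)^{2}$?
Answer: $-4600$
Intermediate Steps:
$x{\left(Z \right)} = \left(2 + Z\right)^{2}$ ($x{\left(Z \right)} = \left(4 + \left(Z - 2\right)\right)^{2} = \left(4 + \left(-2 + Z\right)\right)^{2} = \left(2 + Z\right)^{2}$)
$S = 105$ ($S = 80 + 25 = 105$)
$b = -200$ ($b = \left(2 + 3\right)^{2} \left(-8\right) = 5^{2} \left(-8\right) = 25 \left(-8\right) = -200$)
$b \left(-82 + S\right) = - 200 \left(-82 + 105\right) = \left(-200\right) 23 = -4600$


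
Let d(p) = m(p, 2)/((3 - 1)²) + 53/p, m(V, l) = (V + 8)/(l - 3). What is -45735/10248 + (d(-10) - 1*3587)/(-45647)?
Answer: -488299233/111378680 ≈ -4.3841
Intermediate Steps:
m(V, l) = (8 + V)/(-3 + l)
d(p) = -2 + 53/p - p/4 (d(p) = ((8 + p)/(-3 + 2))/((3 - 1)²) + 53/p = ((8 + p)/(-1))/(2²) + 53/p = -(8 + p)/4 + 53/p = (-8 - p)*(¼) + 53/p = (-2 - p/4) + 53/p = -2 + 53/p - p/4)
-45735/10248 + (d(-10) - 1*3587)/(-45647) = -45735/10248 + ((-2 + 53/(-10) - ¼*(-10)) - 1*3587)/(-45647) = -45735*1/10248 + ((-2 + 53*(-⅒) + 5/2) - 3587)*(-1/45647) = -15245/3416 + ((-2 - 53/10 + 5/2) - 3587)*(-1/45647) = -15245/3416 + (-24/5 - 3587)*(-1/45647) = -15245/3416 - 17959/5*(-1/45647) = -15245/3416 + 17959/228235 = -488299233/111378680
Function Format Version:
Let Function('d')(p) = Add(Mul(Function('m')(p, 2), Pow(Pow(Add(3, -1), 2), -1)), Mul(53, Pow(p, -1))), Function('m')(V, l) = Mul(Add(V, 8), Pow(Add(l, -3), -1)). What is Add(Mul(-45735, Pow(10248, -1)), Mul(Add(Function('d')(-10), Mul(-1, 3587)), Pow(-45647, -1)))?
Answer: Rational(-488299233, 111378680) ≈ -4.3841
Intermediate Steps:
Function('m')(V, l) = Mul(Pow(Add(-3, l), -1), Add(8, V)) (Function('m')(V, l) = Mul(Add(8, V), Pow(Add(-3, l), -1)) = Mul(Pow(Add(-3, l), -1), Add(8, V)))
Function('d')(p) = Add(-2, Mul(53, Pow(p, -1)), Mul(Rational(-1, 4), p)) (Function('d')(p) = Add(Mul(Mul(Pow(Add(-3, 2), -1), Add(8, p)), Pow(Pow(Add(3, -1), 2), -1)), Mul(53, Pow(p, -1))) = Add(Mul(Mul(Pow(-1, -1), Add(8, p)), Pow(Pow(2, 2), -1)), Mul(53, Pow(p, -1))) = Add(Mul(Mul(-1, Add(8, p)), Pow(4, -1)), Mul(53, Pow(p, -1))) = Add(Mul(Add(-8, Mul(-1, p)), Rational(1, 4)), Mul(53, Pow(p, -1))) = Add(Add(-2, Mul(Rational(-1, 4), p)), Mul(53, Pow(p, -1))) = Add(-2, Mul(53, Pow(p, -1)), Mul(Rational(-1, 4), p)))
Add(Mul(-45735, Pow(10248, -1)), Mul(Add(Function('d')(-10), Mul(-1, 3587)), Pow(-45647, -1))) = Add(Mul(-45735, Pow(10248, -1)), Mul(Add(Add(-2, Mul(53, Pow(-10, -1)), Mul(Rational(-1, 4), -10)), Mul(-1, 3587)), Pow(-45647, -1))) = Add(Mul(-45735, Rational(1, 10248)), Mul(Add(Add(-2, Mul(53, Rational(-1, 10)), Rational(5, 2)), -3587), Rational(-1, 45647))) = Add(Rational(-15245, 3416), Mul(Add(Add(-2, Rational(-53, 10), Rational(5, 2)), -3587), Rational(-1, 45647))) = Add(Rational(-15245, 3416), Mul(Add(Rational(-24, 5), -3587), Rational(-1, 45647))) = Add(Rational(-15245, 3416), Mul(Rational(-17959, 5), Rational(-1, 45647))) = Add(Rational(-15245, 3416), Rational(17959, 228235)) = Rational(-488299233, 111378680)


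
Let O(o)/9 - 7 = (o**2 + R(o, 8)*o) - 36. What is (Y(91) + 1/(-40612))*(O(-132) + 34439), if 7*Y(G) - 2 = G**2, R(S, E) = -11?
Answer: 34322125342859/142142 ≈ 2.4146e+8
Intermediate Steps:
Y(G) = 2/7 + G**2/7
O(o) = -261 - 99*o + 9*o**2 (O(o) = 63 + 9*((o**2 - 11*o) - 36) = 63 + 9*(-36 + o**2 - 11*o) = 63 + (-324 - 99*o + 9*o**2) = -261 - 99*o + 9*o**2)
(Y(91) + 1/(-40612))*(O(-132) + 34439) = ((2/7 + (1/7)*91**2) + 1/(-40612))*((-261 - 99*(-132) + 9*(-132)**2) + 34439) = ((2/7 + (1/7)*8281) - 1/40612)*((-261 + 13068 + 9*17424) + 34439) = ((2/7 + 1183) - 1/40612)*((-261 + 13068 + 156816) + 34439) = (8283/7 - 1/40612)*(169623 + 34439) = (336389189/284284)*204062 = 34322125342859/142142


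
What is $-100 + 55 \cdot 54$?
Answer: $2870$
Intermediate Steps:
$-100 + 55 \cdot 54 = -100 + 2970 = 2870$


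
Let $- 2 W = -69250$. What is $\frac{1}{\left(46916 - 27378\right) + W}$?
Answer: $\frac{1}{54163} \approx 1.8463 \cdot 10^{-5}$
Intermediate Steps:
$W = 34625$ ($W = \left(- \frac{1}{2}\right) \left(-69250\right) = 34625$)
$\frac{1}{\left(46916 - 27378\right) + W} = \frac{1}{\left(46916 - 27378\right) + 34625} = \frac{1}{19538 + 34625} = \frac{1}{54163}$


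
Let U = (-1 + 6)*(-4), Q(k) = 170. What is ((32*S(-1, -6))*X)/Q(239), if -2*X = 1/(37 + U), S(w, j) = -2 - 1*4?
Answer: 48/1445 ≈ 0.033218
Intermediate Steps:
S(w, j) = -6 (S(w, j) = -2 - 4 = -6)
U = -20 (U = 5*(-4) = -20)
X = -1/34 (X = -1/(2*(37 - 20)) = -½/17 = -½*1/17 = -1/34 ≈ -0.029412)
((32*S(-1, -6))*X)/Q(239) = ((32*(-6))*(-1/34))/170 = -192*(-1/34)*(1/170) = (96/17)*(1/170) = 48/1445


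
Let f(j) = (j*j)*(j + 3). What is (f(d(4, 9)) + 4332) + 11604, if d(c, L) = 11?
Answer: 17630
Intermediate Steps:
f(j) = j²*(3 + j)
(f(d(4, 9)) + 4332) + 11604 = (11²*(3 + 11) + 4332) + 11604 = (121*14 + 4332) + 11604 = (1694 + 4332) + 11604 = 6026 + 11604 = 17630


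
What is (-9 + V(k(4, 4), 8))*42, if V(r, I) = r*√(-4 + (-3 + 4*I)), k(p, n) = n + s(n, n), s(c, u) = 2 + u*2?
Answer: 2562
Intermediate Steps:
s(c, u) = 2 + 2*u
k(p, n) = 2 + 3*n (k(p, n) = n + (2 + 2*n) = 2 + 3*n)
V(r, I) = r*√(-7 + 4*I)
(-9 + V(k(4, 4), 8))*42 = (-9 + (2 + 3*4)*√(-7 + 4*8))*42 = (-9 + (2 + 12)*√(-7 + 32))*42 = (-9 + 14*√25)*42 = (-9 + 14*5)*42 = (-9 + 70)*42 = 61*42 = 2562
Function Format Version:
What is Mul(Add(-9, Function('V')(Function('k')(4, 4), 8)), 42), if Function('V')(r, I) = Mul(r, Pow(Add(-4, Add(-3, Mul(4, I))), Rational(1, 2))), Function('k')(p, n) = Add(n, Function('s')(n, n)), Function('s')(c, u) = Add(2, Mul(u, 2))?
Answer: 2562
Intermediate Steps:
Function('s')(c, u) = Add(2, Mul(2, u))
Function('k')(p, n) = Add(2, Mul(3, n)) (Function('k')(p, n) = Add(n, Add(2, Mul(2, n))) = Add(2, Mul(3, n)))
Function('V')(r, I) = Mul(r, Pow(Add(-7, Mul(4, I)), Rational(1, 2)))
Mul(Add(-9, Function('V')(Function('k')(4, 4), 8)), 42) = Mul(Add(-9, Mul(Add(2, Mul(3, 4)), Pow(Add(-7, Mul(4, 8)), Rational(1, 2)))), 42) = Mul(Add(-9, Mul(Add(2, 12), Pow(Add(-7, 32), Rational(1, 2)))), 42) = Mul(Add(-9, Mul(14, Pow(25, Rational(1, 2)))), 42) = Mul(Add(-9, Mul(14, 5)), 42) = Mul(Add(-9, 70), 42) = Mul(61, 42) = 2562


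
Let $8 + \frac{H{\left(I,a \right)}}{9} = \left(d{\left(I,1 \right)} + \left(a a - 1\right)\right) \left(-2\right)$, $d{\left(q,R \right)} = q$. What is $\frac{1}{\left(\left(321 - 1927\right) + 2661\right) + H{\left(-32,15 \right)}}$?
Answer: $- \frac{1}{2473} \approx -0.00040437$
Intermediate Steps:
$H{\left(I,a \right)} = -54 - 18 I - 18 a^{2}$ ($H{\left(I,a \right)} = -72 + 9 \left(I + \left(a a - 1\right)\right) \left(-2\right) = -72 + 9 \left(I + \left(a^{2} - 1\right)\right) \left(-2\right) = -72 + 9 \left(I + \left(-1 + a^{2}\right)\right) \left(-2\right) = -72 + 9 \left(-1 + I + a^{2}\right) \left(-2\right) = -72 + 9 \left(2 - 2 I - 2 a^{2}\right) = -72 - \left(-18 + 18 I + 18 a^{2}\right) = -54 - 18 I - 18 a^{2}$)
$\frac{1}{\left(\left(321 - 1927\right) + 2661\right) + H{\left(-32,15 \right)}} = \frac{1}{\left(\left(321 - 1927\right) + 2661\right) - \left(-522 + 4050\right)} = \frac{1}{\left(\left(321 - 1927\right) + 2661\right) - 3528} = \frac{1}{\left(-1606 + 2661\right) - 3528} = \frac{1}{1055 - 3528} = \frac{1}{-2473} = - \frac{1}{2473}$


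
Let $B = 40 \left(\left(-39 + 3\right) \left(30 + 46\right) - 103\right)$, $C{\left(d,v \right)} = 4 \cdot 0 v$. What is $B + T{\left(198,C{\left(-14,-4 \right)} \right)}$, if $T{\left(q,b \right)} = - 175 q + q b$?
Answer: $-148210$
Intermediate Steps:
$C{\left(d,v \right)} = 0$ ($C{\left(d,v \right)} = 0 v = 0$)
$T{\left(q,b \right)} = - 175 q + b q$
$B = -113560$ ($B = 40 \left(\left(-36\right) 76 - 103\right) = 40 \left(-2736 - 103\right) = 40 \left(-2839\right) = -113560$)
$B + T{\left(198,C{\left(-14,-4 \right)} \right)} = -113560 + 198 \left(-175 + 0\right) = -113560 + 198 \left(-175\right) = -113560 - 34650 = -148210$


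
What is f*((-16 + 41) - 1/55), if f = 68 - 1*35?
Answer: 4122/5 ≈ 824.40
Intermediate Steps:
f = 33 (f = 68 - 35 = 33)
f*((-16 + 41) - 1/55) = 33*((-16 + 41) - 1/55) = 33*(25 - 1*1/55) = 33*(25 - 1/55) = 33*(1374/55) = 4122/5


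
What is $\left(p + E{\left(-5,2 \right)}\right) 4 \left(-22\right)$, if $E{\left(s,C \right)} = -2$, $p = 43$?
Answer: $-3608$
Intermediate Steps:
$\left(p + E{\left(-5,2 \right)}\right) 4 \left(-22\right) = \left(43 - 2\right) 4 \left(-22\right) = 41 \left(-88\right) = -3608$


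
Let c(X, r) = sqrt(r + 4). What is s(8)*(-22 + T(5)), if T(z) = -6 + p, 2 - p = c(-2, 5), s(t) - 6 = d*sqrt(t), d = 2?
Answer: -174 - 116*sqrt(2) ≈ -338.05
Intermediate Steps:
c(X, r) = sqrt(4 + r)
s(t) = 6 + 2*sqrt(t)
p = -1 (p = 2 - sqrt(4 + 5) = 2 - sqrt(9) = 2 - 1*3 = 2 - 3 = -1)
T(z) = -7 (T(z) = -6 - 1 = -7)
s(8)*(-22 + T(5)) = (6 + 2*sqrt(8))*(-22 - 7) = (6 + 2*(2*sqrt(2)))*(-29) = (6 + 4*sqrt(2))*(-29) = -174 - 116*sqrt(2)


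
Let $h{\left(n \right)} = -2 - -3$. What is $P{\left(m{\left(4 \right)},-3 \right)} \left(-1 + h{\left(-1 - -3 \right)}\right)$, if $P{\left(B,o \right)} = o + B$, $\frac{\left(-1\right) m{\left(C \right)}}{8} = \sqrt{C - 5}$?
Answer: $0$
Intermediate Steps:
$h{\left(n \right)} = 1$ ($h{\left(n \right)} = -2 + 3 = 1$)
$m{\left(C \right)} = - 8 \sqrt{-5 + C}$ ($m{\left(C \right)} = - 8 \sqrt{C - 5} = - 8 \sqrt{-5 + C}$)
$P{\left(B,o \right)} = B + o$
$P{\left(m{\left(4 \right)},-3 \right)} \left(-1 + h{\left(-1 - -3 \right)}\right) = \left(- 8 \sqrt{-5 + 4} - 3\right) \left(-1 + 1\right) = \left(- 8 \sqrt{-1} - 3\right) 0 = \left(- 8 i - 3\right) 0 = \left(-3 - 8 i\right) 0 = 0$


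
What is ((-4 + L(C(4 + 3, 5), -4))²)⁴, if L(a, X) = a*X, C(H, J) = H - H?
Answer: 65536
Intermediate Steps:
C(H, J) = 0
L(a, X) = X*a
((-4 + L(C(4 + 3, 5), -4))²)⁴ = ((-4 - 4*0)²)⁴ = ((-4 + 0)²)⁴ = ((-4)²)⁴ = 16⁴ = 65536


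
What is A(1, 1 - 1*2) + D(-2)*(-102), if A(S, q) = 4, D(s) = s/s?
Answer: -98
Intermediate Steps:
D(s) = 1
A(1, 1 - 1*2) + D(-2)*(-102) = 4 + 1*(-102) = 4 - 102 = -98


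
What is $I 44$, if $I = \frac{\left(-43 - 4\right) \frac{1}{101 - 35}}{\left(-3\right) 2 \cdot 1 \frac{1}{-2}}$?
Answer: $- \frac{94}{9} \approx -10.444$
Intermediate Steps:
$I = - \frac{47}{198}$ ($I = \frac{\left(-47\right) \frac{1}{66}}{\left(-6\right) 1 \left(- \frac{1}{2}\right)} = \frac{\left(-47\right) \frac{1}{66}}{\left(-6\right) \left(- \frac{1}{2}\right)} = - \frac{47}{66 \cdot 3} = \left(- \frac{47}{66}\right) \frac{1}{3} = - \frac{47}{198} \approx -0.23737$)
$I 44 = \left(- \frac{47}{198}\right) 44 = - \frac{94}{9}$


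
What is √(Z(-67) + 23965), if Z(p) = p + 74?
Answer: 2*√5993 ≈ 154.83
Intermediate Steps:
Z(p) = 74 + p
√(Z(-67) + 23965) = √((74 - 67) + 23965) = √(7 + 23965) = √23972 = 2*√5993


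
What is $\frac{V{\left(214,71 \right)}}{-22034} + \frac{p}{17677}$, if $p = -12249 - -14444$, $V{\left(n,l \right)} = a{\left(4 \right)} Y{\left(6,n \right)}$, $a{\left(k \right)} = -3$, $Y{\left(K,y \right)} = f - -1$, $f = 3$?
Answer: $\frac{24288377}{194747509} \approx 0.12472$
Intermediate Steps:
$Y{\left(K,y \right)} = 4$ ($Y{\left(K,y \right)} = 3 - -1 = 3 + 1 = 4$)
$V{\left(n,l \right)} = -12$ ($V{\left(n,l \right)} = \left(-3\right) 4 = -12$)
$p = 2195$ ($p = -12249 + 14444 = 2195$)
$\frac{V{\left(214,71 \right)}}{-22034} + \frac{p}{17677} = - \frac{12}{-22034} + \frac{2195}{17677} = \left(-12\right) \left(- \frac{1}{22034}\right) + 2195 \cdot \frac{1}{17677} = \frac{6}{11017} + \frac{2195}{17677} = \frac{24288377}{194747509}$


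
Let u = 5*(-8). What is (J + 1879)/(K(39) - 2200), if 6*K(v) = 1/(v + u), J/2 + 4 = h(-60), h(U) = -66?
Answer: -10434/13201 ≈ -0.79039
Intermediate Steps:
J = -140 (J = -8 + 2*(-66) = -8 - 132 = -140)
u = -40
K(v) = 1/(6*(-40 + v)) (K(v) = 1/(6*(v - 40)) = 1/(6*(-40 + v)))
(J + 1879)/(K(39) - 2200) = (-140 + 1879)/(1/(6*(-40 + 39)) - 2200) = 1739/((⅙)/(-1) - 2200) = 1739/((⅙)*(-1) - 2200) = 1739/(-⅙ - 2200) = 1739/(-13201/6) = 1739*(-6/13201) = -10434/13201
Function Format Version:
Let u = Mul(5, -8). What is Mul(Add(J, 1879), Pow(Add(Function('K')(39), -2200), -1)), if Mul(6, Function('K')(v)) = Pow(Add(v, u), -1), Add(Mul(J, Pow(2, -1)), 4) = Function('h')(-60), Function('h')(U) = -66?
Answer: Rational(-10434, 13201) ≈ -0.79039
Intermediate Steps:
J = -140 (J = Add(-8, Mul(2, -66)) = Add(-8, -132) = -140)
u = -40
Function('K')(v) = Mul(Rational(1, 6), Pow(Add(-40, v), -1)) (Function('K')(v) = Mul(Rational(1, 6), Pow(Add(v, -40), -1)) = Mul(Rational(1, 6), Pow(Add(-40, v), -1)))
Mul(Add(J, 1879), Pow(Add(Function('K')(39), -2200), -1)) = Mul(Add(-140, 1879), Pow(Add(Mul(Rational(1, 6), Pow(Add(-40, 39), -1)), -2200), -1)) = Mul(1739, Pow(Add(Mul(Rational(1, 6), Pow(-1, -1)), -2200), -1)) = Mul(1739, Pow(Add(Mul(Rational(1, 6), -1), -2200), -1)) = Mul(1739, Pow(Add(Rational(-1, 6), -2200), -1)) = Mul(1739, Pow(Rational(-13201, 6), -1)) = Mul(1739, Rational(-6, 13201)) = Rational(-10434, 13201)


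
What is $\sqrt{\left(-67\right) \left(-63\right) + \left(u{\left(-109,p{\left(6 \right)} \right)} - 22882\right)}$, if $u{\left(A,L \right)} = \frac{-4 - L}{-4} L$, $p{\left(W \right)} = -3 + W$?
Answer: $\frac{i \sqrt{74623}}{2} \approx 136.59 i$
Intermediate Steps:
$u{\left(A,L \right)} = L \left(1 + \frac{L}{4}\right)$ ($u{\left(A,L \right)} = \left(-4 - L\right) \left(- \frac{1}{4}\right) L = \left(1 + \frac{L}{4}\right) L = L \left(1 + \frac{L}{4}\right)$)
$\sqrt{\left(-67\right) \left(-63\right) + \left(u{\left(-109,p{\left(6 \right)} \right)} - 22882\right)} = \sqrt{\left(-67\right) \left(-63\right) - \left(22882 - \frac{\left(-3 + 6\right) \left(4 + \left(-3 + 6\right)\right)}{4}\right)} = \sqrt{4221 - \left(22882 - \frac{3 \left(4 + 3\right)}{4}\right)} = \sqrt{4221 - \left(22882 - \frac{21}{4}\right)} = \sqrt{4221 + \left(\frac{21}{4} - 22882\right)} = \sqrt{4221 - \frac{91507}{4}} = \sqrt{- \frac{74623}{4}} = \frac{i \sqrt{74623}}{2}$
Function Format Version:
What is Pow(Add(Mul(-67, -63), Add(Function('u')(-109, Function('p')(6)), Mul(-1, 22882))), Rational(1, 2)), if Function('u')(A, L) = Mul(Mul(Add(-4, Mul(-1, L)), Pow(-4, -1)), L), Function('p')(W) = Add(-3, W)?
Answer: Mul(Rational(1, 2), I, Pow(74623, Rational(1, 2))) ≈ Mul(136.59, I)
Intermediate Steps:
Function('u')(A, L) = Mul(L, Add(1, Mul(Rational(1, 4), L))) (Function('u')(A, L) = Mul(Mul(Add(-4, Mul(-1, L)), Rational(-1, 4)), L) = Mul(Add(1, Mul(Rational(1, 4), L)), L) = Mul(L, Add(1, Mul(Rational(1, 4), L))))
Pow(Add(Mul(-67, -63), Add(Function('u')(-109, Function('p')(6)), Mul(-1, 22882))), Rational(1, 2)) = Pow(Add(Mul(-67, -63), Add(Mul(Rational(1, 4), Add(-3, 6), Add(4, Add(-3, 6))), Mul(-1, 22882))), Rational(1, 2)) = Pow(Add(4221, Add(Mul(Rational(1, 4), 3, Add(4, 3)), -22882)), Rational(1, 2)) = Pow(Add(4221, Add(Mul(Rational(1, 4), 3, 7), -22882)), Rational(1, 2)) = Pow(Add(4221, Add(Rational(21, 4), -22882)), Rational(1, 2)) = Pow(Add(4221, Rational(-91507, 4)), Rational(1, 2)) = Pow(Rational(-74623, 4), Rational(1, 2)) = Mul(Rational(1, 2), I, Pow(74623, Rational(1, 2)))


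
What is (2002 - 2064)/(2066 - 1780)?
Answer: -31/143 ≈ -0.21678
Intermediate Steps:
(2002 - 2064)/(2066 - 1780) = -62/286 = -62*1/286 = -31/143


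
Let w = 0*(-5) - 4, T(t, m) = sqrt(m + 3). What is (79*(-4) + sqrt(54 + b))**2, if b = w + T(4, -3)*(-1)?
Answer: 99906 - 3160*sqrt(2) ≈ 95437.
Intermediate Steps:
T(t, m) = sqrt(3 + m)
w = -4 (w = 0 - 4 = -4)
b = -4 (b = -4 + sqrt(3 - 3)*(-1) = -4 + sqrt(0)*(-1) = -4 + 0*(-1) = -4 + 0 = -4)
(79*(-4) + sqrt(54 + b))**2 = (79*(-4) + sqrt(54 - 4))**2 = (-316 + sqrt(50))**2 = (-316 + 5*sqrt(2))**2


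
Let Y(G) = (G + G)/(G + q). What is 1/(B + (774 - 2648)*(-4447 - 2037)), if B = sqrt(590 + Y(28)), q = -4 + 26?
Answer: 151887700/1845589872895811 - 15*sqrt(1642)/3691179745791622 ≈ 8.2297e-8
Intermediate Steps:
q = 22
Y(G) = 2*G/(22 + G) (Y(G) = (G + G)/(G + 22) = (2*G)/(22 + G) = 2*G/(22 + G))
B = 3*sqrt(1642)/5 (B = sqrt(590 + 2*28/(22 + 28)) = sqrt(590 + 2*28/50) = sqrt(590 + 2*28*(1/50)) = sqrt(590 + 28/25) = sqrt(14778/25) = 3*sqrt(1642)/5 ≈ 24.313)
1/(B + (774 - 2648)*(-4447 - 2037)) = 1/(3*sqrt(1642)/5 + (774 - 2648)*(-4447 - 2037)) = 1/(3*sqrt(1642)/5 - 1874*(-6484)) = 1/(3*sqrt(1642)/5 + 12151016) = 1/(12151016 + 3*sqrt(1642)/5)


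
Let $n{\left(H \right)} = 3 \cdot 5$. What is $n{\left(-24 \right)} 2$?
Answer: $30$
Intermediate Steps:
$n{\left(H \right)} = 15$
$n{\left(-24 \right)} 2 = 15 \cdot 2 = 30$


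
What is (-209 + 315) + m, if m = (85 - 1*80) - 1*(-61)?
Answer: 172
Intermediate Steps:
m = 66 (m = (85 - 80) + 61 = 5 + 61 = 66)
(-209 + 315) + m = (-209 + 315) + 66 = 106 + 66 = 172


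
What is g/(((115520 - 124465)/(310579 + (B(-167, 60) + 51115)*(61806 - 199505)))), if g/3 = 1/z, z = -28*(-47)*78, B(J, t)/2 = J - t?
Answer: 348782923/15303106 ≈ 22.792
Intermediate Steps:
B(J, t) = -2*t + 2*J (B(J, t) = 2*(J - t) = -2*t + 2*J)
z = 102648 (z = 1316*78 = 102648)
g = 1/34216 (g = 3/102648 = 3*(1/102648) = 1/34216 ≈ 2.9226e-5)
g/(((115520 - 124465)/(310579 + (B(-167, 60) + 51115)*(61806 - 199505)))) = 1/(34216*(((115520 - 124465)/(310579 + ((-2*60 + 2*(-167)) + 51115)*(61806 - 199505))))) = 1/(34216*((-8945/(310579 + ((-120 - 334) + 51115)*(-137699))))) = 1/(34216*((-8945/(310579 + (-454 + 51115)*(-137699))))) = 1/(34216*((-8945/(310579 + 50661*(-137699))))) = 1/(34216*((-8945/(310579 - 6975969039)))) = 1/(34216*((-8945/(-6975658460)))) = 1/(34216*((-8945*(-1/6975658460)))) = 1/(34216*(1789/1395131692)) = (1/34216)*(1395131692/1789) = 348782923/15303106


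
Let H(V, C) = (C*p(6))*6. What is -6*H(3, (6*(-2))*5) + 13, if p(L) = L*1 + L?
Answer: 25933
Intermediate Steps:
p(L) = 2*L (p(L) = L + L = 2*L)
H(V, C) = 72*C (H(V, C) = (C*(2*6))*6 = (C*12)*6 = (12*C)*6 = 72*C)
-6*H(3, (6*(-2))*5) + 13 = -432*(6*(-2))*5 + 13 = -432*(-12*5) + 13 = -432*(-60) + 13 = -6*(-4320) + 13 = 25920 + 13 = 25933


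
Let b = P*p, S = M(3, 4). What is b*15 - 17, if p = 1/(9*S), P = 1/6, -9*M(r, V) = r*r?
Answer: -311/18 ≈ -17.278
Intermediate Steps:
M(r, V) = -r²/9 (M(r, V) = -r*r/9 = -r²/9)
S = -1 (S = -⅑*3² = -⅑*9 = -1)
P = ⅙ (P = 1*(⅙) = ⅙ ≈ 0.16667)
p = -⅑ (p = 1/(9*(-1)) = (⅑)*(-1) = -⅑ ≈ -0.11111)
b = -1/54 (b = (⅙)*(-⅑) = -1/54 ≈ -0.018519)
b*15 - 17 = -1/54*15 - 17 = -5/18 - 17 = -311/18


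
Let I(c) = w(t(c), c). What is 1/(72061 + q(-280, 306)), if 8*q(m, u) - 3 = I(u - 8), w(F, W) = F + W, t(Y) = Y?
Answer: 8/577087 ≈ 1.3863e-5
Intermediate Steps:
I(c) = 2*c (I(c) = c + c = 2*c)
q(m, u) = -13/8 + u/4 (q(m, u) = 3/8 + (2*(u - 8))/8 = 3/8 + (2*(-8 + u))/8 = 3/8 + (-16 + 2*u)/8 = 3/8 + (-2 + u/4) = -13/8 + u/4)
1/(72061 + q(-280, 306)) = 1/(72061 + (-13/8 + (¼)*306)) = 1/(72061 + (-13/8 + 153/2)) = 1/(72061 + 599/8) = 1/(577087/8) = 8/577087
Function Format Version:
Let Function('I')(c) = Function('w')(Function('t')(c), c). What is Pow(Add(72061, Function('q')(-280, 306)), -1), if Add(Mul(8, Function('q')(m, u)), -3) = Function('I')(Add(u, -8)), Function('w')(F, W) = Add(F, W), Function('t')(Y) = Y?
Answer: Rational(8, 577087) ≈ 1.3863e-5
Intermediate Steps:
Function('I')(c) = Mul(2, c) (Function('I')(c) = Add(c, c) = Mul(2, c))
Function('q')(m, u) = Add(Rational(-13, 8), Mul(Rational(1, 4), u)) (Function('q')(m, u) = Add(Rational(3, 8), Mul(Rational(1, 8), Mul(2, Add(u, -8)))) = Add(Rational(3, 8), Mul(Rational(1, 8), Mul(2, Add(-8, u)))) = Add(Rational(3, 8), Mul(Rational(1, 8), Add(-16, Mul(2, u)))) = Add(Rational(3, 8), Add(-2, Mul(Rational(1, 4), u))) = Add(Rational(-13, 8), Mul(Rational(1, 4), u)))
Pow(Add(72061, Function('q')(-280, 306)), -1) = Pow(Add(72061, Add(Rational(-13, 8), Mul(Rational(1, 4), 306))), -1) = Pow(Add(72061, Add(Rational(-13, 8), Rational(153, 2))), -1) = Pow(Add(72061, Rational(599, 8)), -1) = Pow(Rational(577087, 8), -1) = Rational(8, 577087)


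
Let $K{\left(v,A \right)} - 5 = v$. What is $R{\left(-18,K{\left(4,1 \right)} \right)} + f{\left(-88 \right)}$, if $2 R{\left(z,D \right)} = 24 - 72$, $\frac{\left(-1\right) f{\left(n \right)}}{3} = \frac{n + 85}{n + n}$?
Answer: $- \frac{4233}{176} \approx -24.051$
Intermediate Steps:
$f{\left(n \right)} = - \frac{3 \left(85 + n\right)}{2 n}$ ($f{\left(n \right)} = - 3 \frac{n + 85}{n + n} = - 3 \frac{85 + n}{2 n} = - \frac{3 \left(85 + n\right)}{2 n}$)
$K{\left(v,A \right)} = 5 + v$
$R{\left(z,D \right)} = -24$ ($R{\left(z,D \right)} = \frac{24 - 72}{2} = \frac{1}{2} \left(-48\right) = -24$)
$R{\left(-18,K{\left(4,1 \right)} \right)} + f{\left(-88 \right)} = -24 + \frac{3 \left(-85 - -88\right)}{2 \left(-88\right)} = -24 + \frac{3}{2} \left(- \frac{1}{88}\right) \left(-85 + 88\right) = -24 + \frac{3}{2} \left(- \frac{1}{88}\right) 3 = -24 - \frac{9}{176} = - \frac{4233}{176}$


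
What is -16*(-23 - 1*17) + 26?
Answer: 666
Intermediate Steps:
-16*(-23 - 1*17) + 26 = -16*(-23 - 17) + 26 = -16*(-40) + 26 = 640 + 26 = 666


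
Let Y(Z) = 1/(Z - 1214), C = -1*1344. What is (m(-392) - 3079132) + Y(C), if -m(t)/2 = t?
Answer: -7874414185/2558 ≈ -3.0783e+6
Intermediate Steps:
C = -1344
m(t) = -2*t
Y(Z) = 1/(-1214 + Z)
(m(-392) - 3079132) + Y(C) = (-2*(-392) - 3079132) + 1/(-1214 - 1344) = (784 - 3079132) + 1/(-2558) = -3078348 - 1/2558 = -7874414185/2558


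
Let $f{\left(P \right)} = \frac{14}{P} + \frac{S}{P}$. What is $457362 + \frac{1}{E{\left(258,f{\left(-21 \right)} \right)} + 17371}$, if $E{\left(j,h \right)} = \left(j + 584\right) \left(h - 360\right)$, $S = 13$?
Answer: $\frac{918301028195}{2007821} \approx 4.5736 \cdot 10^{5}$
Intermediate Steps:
$f{\left(P \right)} = \frac{27}{P}$ ($f{\left(P \right)} = \frac{14}{P} + \frac{13}{P} = \frac{27}{P}$)
$E{\left(j,h \right)} = \left(-360 + h\right) \left(584 + j\right)$ ($E{\left(j,h \right)} = \left(584 + j\right) \left(-360 + h\right) = \left(-360 + h\right) \left(584 + j\right)$)
$457362 + \frac{1}{E{\left(258,f{\left(-21 \right)} \right)} + 17371} = 457362 + \frac{1}{\left(-210240 - 92880 + 584 \frac{27}{-21} + \frac{27}{-21} \cdot 258\right) + 17371} = 457362 + \frac{1}{\left(-210240 - 92880 + 584 \cdot 27 \left(- \frac{1}{21}\right) + 27 \left(- \frac{1}{21}\right) 258\right) + 17371} = 457362 + \frac{1}{\left(-210240 - 92880 + 584 \left(- \frac{9}{7}\right) - \frac{2322}{7}\right) + 17371} = 457362 + \frac{1}{\left(-210240 - 92880 - \frac{5256}{7} - \frac{2322}{7}\right) + 17371} = 457362 + \frac{1}{- \frac{2129418}{7} + 17371} = 457362 + \frac{1}{- \frac{2007821}{7}} = 457362 - \frac{7}{2007821} = \frac{918301028195}{2007821}$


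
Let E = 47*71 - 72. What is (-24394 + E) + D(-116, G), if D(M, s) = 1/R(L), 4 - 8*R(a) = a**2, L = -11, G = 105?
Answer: -2472101/117 ≈ -21129.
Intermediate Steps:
R(a) = 1/2 - a**2/8
E = 3265 (E = 3337 - 72 = 3265)
D(M, s) = -8/117 (D(M, s) = 1/(1/2 - 1/8*(-11)**2) = 1/(1/2 - 1/8*121) = 1/(1/2 - 121/8) = 1/(-117/8) = -8/117)
(-24394 + E) + D(-116, G) = (-24394 + 3265) - 8/117 = -21129 - 8/117 = -2472101/117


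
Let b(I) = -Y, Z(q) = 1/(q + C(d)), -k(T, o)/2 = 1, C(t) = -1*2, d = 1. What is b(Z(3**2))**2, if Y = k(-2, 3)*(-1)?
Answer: 4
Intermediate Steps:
C(t) = -2
k(T, o) = -2 (k(T, o) = -2*1 = -2)
Y = 2 (Y = -2*(-1) = 2)
Z(q) = 1/(-2 + q) (Z(q) = 1/(q - 2) = 1/(-2 + q))
b(I) = -2 (b(I) = -1*2 = -2)
b(Z(3**2))**2 = (-2)**2 = 4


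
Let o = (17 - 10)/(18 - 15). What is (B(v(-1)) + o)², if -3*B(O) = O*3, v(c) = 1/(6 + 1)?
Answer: 2116/441 ≈ 4.7982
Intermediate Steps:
v(c) = ⅐ (v(c) = 1/7 = ⅐)
B(O) = -O (B(O) = -O*3/3 = -O)
o = 7/3 ≈ 2.3333
(B(v(-1)) + o)² = (-1*⅐ + 7/3)² = (-⅐ + 7/3)² = (46/21)² = 2116/441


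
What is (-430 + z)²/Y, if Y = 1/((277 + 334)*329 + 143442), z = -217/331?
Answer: 6999325997259349/109561 ≈ 6.3885e+10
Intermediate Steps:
z = -217/331 (z = -217*1/331 = -217/331 ≈ -0.65559)
Y = 1/344461 (Y = 1/(611*329 + 143442) = 1/(201019 + 143442) = 1/344461 ≈ 2.9031e-6)
(-430 + z)²/Y = (-430 - 217/331)²/(1/344461) = (-142547/331)²*344461 = (20319647209/109561)*344461 = 6999325997259349/109561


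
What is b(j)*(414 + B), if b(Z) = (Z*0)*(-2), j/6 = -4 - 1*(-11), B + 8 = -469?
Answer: 0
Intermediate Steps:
B = -477 (B = -8 - 469 = -477)
j = 42 (j = 6*(-4 - 1*(-11)) = 6*(-4 + 11) = 6*7 = 42)
b(Z) = 0 (b(Z) = 0*(-2) = 0)
b(j)*(414 + B) = 0*(414 - 477) = 0*(-63) = 0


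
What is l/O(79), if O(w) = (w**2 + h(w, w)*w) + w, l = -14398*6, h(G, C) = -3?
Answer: -86388/6083 ≈ -14.202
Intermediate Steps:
l = -86388
O(w) = w**2 - 2*w (O(w) = (w**2 - 3*w) + w = w**2 - 2*w)
l/O(79) = -86388*1/(79*(-2 + 79)) = -86388/(79*77) = -86388/6083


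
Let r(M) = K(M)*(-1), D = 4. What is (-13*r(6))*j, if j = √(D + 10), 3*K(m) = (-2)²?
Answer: 52*√14/3 ≈ 64.855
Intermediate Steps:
K(m) = 4/3 (K(m) = (⅓)*(-2)² = (⅓)*4 = 4/3)
r(M) = -4/3 (r(M) = (4/3)*(-1) = -4/3)
j = √14 (j = √(4 + 10) = √14 ≈ 3.7417)
(-13*r(6))*j = (-13*(-4/3))*√14 = 52*√14/3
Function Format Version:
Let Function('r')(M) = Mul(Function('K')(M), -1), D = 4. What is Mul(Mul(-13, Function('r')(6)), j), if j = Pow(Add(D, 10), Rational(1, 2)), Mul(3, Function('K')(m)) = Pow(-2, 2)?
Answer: Mul(Rational(52, 3), Pow(14, Rational(1, 2))) ≈ 64.855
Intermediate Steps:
Function('K')(m) = Rational(4, 3) (Function('K')(m) = Mul(Rational(1, 3), Pow(-2, 2)) = Mul(Rational(1, 3), 4) = Rational(4, 3))
Function('r')(M) = Rational(-4, 3) (Function('r')(M) = Mul(Rational(4, 3), -1) = Rational(-4, 3))
j = Pow(14, Rational(1, 2)) (j = Pow(Add(4, 10), Rational(1, 2)) = Pow(14, Rational(1, 2)) ≈ 3.7417)
Mul(Mul(-13, Function('r')(6)), j) = Mul(Mul(-13, Rational(-4, 3)), Pow(14, Rational(1, 2))) = Mul(Rational(52, 3), Pow(14, Rational(1, 2)))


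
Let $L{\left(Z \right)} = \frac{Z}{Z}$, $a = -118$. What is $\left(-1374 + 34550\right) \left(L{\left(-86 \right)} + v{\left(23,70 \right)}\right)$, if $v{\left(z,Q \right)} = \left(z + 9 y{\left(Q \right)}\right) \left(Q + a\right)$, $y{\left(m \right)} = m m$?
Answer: $-70263549928$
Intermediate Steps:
$L{\left(Z \right)} = 1$
$y{\left(m \right)} = m^{2}$
$v{\left(z,Q \right)} = \left(-118 + Q\right) \left(z + 9 Q^{2}\right)$ ($v{\left(z,Q \right)} = \left(z + 9 Q^{2}\right) \left(Q - 118\right) = \left(z + 9 Q^{2}\right) \left(-118 + Q\right) = \left(-118 + Q\right) \left(z + 9 Q^{2}\right)$)
$\left(-1374 + 34550\right) \left(L{\left(-86 \right)} + v{\left(23,70 \right)}\right) = \left(-1374 + 34550\right) \left(1 + \left(- 1062 \cdot 70^{2} - 2714 + 9 \cdot 70^{3} + 70 \cdot 23\right)\right) = 33176 \left(1 + \left(\left(-1062\right) 4900 - 2714 + 9 \cdot 343000 + 1610\right)\right) = 33176 \left(1 + \left(-5203800 - 2714 + 3087000 + 1610\right)\right) = 33176 \left(1 - 2117904\right) = 33176 \left(-2117903\right) = -70263549928$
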